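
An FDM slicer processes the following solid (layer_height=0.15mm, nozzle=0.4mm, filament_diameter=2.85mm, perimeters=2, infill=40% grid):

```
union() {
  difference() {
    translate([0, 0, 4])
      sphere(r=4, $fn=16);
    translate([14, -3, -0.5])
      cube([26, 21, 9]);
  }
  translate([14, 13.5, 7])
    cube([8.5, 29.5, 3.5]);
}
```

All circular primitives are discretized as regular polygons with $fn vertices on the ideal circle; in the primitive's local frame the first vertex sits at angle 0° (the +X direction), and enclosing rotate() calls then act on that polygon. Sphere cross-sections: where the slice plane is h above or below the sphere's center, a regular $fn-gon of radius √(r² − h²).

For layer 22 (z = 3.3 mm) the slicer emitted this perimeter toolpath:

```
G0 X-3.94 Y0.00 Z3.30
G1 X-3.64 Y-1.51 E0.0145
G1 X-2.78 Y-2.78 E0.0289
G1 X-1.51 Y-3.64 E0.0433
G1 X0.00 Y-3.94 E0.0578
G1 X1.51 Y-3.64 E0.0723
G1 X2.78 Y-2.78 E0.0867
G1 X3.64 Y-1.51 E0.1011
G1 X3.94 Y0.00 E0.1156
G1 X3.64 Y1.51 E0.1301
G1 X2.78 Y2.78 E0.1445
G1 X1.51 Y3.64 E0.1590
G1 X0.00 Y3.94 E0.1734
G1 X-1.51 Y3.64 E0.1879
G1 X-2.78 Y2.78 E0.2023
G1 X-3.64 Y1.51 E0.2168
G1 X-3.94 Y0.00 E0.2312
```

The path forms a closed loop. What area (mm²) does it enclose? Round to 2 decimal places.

47.48 mm²

Apply the shoelace formula to the sequence of (X, Y) vertices; enclosed area = 47.48 mm².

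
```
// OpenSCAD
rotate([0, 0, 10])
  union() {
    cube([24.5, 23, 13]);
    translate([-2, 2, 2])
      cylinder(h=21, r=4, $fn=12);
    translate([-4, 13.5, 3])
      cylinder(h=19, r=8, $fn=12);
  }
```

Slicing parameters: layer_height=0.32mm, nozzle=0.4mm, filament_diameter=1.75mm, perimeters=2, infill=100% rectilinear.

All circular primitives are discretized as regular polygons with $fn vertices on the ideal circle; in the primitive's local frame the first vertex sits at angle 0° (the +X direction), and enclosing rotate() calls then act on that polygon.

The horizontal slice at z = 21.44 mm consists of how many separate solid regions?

2

At z = 21.44 mm: the cube is absent (z outside [0, 13]); the r=4 cylinder at (-2, 2) gives a regular 12-gon of circumradius 4 (constant along its height); the r=8 cylinder at (-4, 13.5) contributes a regular 12-gon of circumradius 8; Merging all regions: the 2 present regions are separate (no shared area or edge), so areas and boundary lengths simply add and each stays a separate island — 2 connected regions; (rotated 10° about Z; rotation is an isometry so areas/perimeters/island counts are preserved). The result has 2 disconnected regions.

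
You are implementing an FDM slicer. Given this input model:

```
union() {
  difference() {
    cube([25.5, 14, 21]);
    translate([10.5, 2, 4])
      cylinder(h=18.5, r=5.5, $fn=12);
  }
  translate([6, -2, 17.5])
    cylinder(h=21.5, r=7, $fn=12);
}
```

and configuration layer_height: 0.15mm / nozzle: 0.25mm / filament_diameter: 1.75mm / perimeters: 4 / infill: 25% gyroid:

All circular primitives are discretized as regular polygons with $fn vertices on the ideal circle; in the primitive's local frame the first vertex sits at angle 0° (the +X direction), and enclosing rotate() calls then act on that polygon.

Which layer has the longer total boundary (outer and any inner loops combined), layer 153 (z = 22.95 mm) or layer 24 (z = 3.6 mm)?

Layer 153 (z = 22.95): the cube is not intersected at this z (z outside [0, 21]); the cylinder at (10.5, 2) is absent (z outside [4, 22.5]); Subtracting the remaining from the first: the first operand is absent here, so nothing remains; the cylinder at (6, -2): section is a regular 12-gon, circumradius r=7 (perimeter = 2·12·7.000·sin(180°/12) = 43.48 mm); Merging all regions: only the r=7 cylinder at (6, -2) is present, so the union is just that shape — boundary = 43.48 mm. So its perimeter = 43.48 mm. Layer 24 (z = 3.6): the cube is present — its section is the full 25.5×14 rectangle (perimeter 79.00 mm); the cylinder at (10.5, 2) is not intersected at this z (z outside [4, 22.5]); Taking the first minus the rest: none of the subtracted shapes is present at this height, so the 25.5×14 cube is unchanged — boundary = 79.00 mm; the cylinder at (6, -2) is absent (z outside [17.5, 39]); Taking the union: only that combined region is present, so the union is just that shape — boundary = 79.00 mm. So its perimeter = 79.00 mm. Layer 24 is larger (79.00 vs 43.48 mm).

layer 24 (z = 3.6 mm)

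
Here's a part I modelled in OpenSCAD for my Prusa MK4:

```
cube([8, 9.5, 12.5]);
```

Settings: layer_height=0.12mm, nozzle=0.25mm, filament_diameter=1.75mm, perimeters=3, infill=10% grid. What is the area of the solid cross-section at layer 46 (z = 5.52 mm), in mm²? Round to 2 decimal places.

At z = 5.52 mm: the cube (footprint 8×9.5) is included at this height (area 76.00 mm²). Overall, the cross-section is a single solid region. Net area = 76.00 mm².

76.00 mm²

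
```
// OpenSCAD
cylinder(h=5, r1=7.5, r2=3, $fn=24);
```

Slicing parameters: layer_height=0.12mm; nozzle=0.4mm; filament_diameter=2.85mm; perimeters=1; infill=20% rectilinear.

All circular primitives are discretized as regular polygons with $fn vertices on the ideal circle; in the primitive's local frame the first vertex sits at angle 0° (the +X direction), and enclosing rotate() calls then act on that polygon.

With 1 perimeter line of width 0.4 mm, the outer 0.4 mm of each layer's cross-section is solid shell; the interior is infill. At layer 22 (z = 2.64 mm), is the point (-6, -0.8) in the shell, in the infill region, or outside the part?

outside

At z = 2.64 mm: the cone: at t=0.528 of its height the radius interpolates to r₁+(r₂−r₁)t = 5.124, giving a regular 24-gon of that circumradius. Overall, the cross-section is a single solid region. The nearest boundary edge runs (-5.12, 0.00)→(-4.95, -1.33); distance from the point to it = 0.97 mm. The point is not inside any of the regions above, so it lies outside the cross-section (0.97 mm from the nearest boundary).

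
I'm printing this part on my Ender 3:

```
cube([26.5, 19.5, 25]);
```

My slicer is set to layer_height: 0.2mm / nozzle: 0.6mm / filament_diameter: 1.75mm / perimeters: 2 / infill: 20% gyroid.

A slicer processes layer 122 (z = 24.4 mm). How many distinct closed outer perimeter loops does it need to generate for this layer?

At z = 24.4 mm: the 26.5×19.5 cube contributes its full rectangle. The result has 1 disconnected region.

1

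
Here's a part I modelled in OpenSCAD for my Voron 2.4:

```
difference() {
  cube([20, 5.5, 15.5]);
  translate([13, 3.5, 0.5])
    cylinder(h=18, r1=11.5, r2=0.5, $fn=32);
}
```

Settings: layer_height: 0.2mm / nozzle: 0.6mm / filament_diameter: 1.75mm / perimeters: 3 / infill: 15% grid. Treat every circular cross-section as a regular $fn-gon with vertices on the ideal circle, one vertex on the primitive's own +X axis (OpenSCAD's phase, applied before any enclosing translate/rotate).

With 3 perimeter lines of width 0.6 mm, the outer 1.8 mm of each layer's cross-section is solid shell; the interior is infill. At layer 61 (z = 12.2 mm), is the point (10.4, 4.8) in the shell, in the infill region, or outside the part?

outside

At z = 12.2 mm: the cube (footprint 20×5.5) is included at this height; the cone at (13, 3.5) contributes a regular 32-gon of circumradius 4.350 (interpolated between r1=11.5 and r2=0.5 at t=0.650); Subtracting the remaining from the first: starting from the 20×5.5 cube, the cone at (13, 3.5) partially overlaps it — only the 43.33 mm² overlap (of its 59.07 mm²) is removed, clipping the outline — 2 connected regions. Overall, the cross-section has 2 separate islands. The nearest boundary edge runs (9.16, 5.50)→(8.98, 5.16); distance from the point to it = 1.42 mm. The point is not inside any of the regions above, so it lies outside the cross-section (1.42 mm from the nearest boundary).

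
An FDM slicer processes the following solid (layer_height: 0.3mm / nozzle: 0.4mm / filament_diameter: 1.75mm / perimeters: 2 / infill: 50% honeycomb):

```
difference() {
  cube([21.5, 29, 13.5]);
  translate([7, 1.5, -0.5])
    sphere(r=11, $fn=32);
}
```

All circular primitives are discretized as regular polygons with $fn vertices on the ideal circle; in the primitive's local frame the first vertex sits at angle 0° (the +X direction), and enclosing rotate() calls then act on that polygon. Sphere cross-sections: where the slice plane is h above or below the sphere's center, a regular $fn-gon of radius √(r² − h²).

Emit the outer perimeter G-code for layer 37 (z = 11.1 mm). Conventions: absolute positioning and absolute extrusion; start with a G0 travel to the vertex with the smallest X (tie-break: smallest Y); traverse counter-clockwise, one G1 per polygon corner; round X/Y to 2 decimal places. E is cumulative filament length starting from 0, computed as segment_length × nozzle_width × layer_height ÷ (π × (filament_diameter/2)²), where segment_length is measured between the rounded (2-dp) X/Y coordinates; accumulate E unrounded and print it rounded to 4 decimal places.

G0 X0.00 Y0.00 Z11.10
G1 X21.50 Y0.00 E1.0726
G1 X21.50 Y29.00 E2.5195
G1 X0.00 Y29.00 E3.5921
G1 X0.00 Y0.00 E5.0389

At z = 11.1 mm: the 21.5×29 cube contributes its full rectangle; the sphere at (7, 1.5) does not reach this height (|z−center|=11.600 > r=11); Subtracting the remaining from the first: none of the subtracted shapes is present at this height, so the 21.5×29 cube is unchanged — 1 connected region. The outline is a single polygon with 4 vertices. Extrusion per mm of travel: 0.4 × 0.3 / (π × 0.875²) = 0.049890. Accumulating E over each segment gives final E = 5.0389.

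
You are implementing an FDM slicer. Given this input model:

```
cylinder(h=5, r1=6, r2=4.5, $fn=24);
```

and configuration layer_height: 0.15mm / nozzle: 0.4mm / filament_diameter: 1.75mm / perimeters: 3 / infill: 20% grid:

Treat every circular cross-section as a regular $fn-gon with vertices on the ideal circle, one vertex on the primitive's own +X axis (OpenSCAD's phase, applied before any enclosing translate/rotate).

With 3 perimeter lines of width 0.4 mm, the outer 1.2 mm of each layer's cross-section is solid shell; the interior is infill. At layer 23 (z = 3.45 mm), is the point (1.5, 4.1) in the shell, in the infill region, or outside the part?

At z = 3.45 mm: the cone (r1=6→r2=4.5) has section circumradius 4.965 here — a regular 24-gon. Overall, the cross-section is a single solid region. The nearest boundary edge runs (2.48, 4.30)→(1.29, 4.80); distance from the point to it = 0.56 mm. The point is inside the cross-section, 0.56 mm from the nearest boundary — within the 1.2 mm shell band (3 × 0.4).

shell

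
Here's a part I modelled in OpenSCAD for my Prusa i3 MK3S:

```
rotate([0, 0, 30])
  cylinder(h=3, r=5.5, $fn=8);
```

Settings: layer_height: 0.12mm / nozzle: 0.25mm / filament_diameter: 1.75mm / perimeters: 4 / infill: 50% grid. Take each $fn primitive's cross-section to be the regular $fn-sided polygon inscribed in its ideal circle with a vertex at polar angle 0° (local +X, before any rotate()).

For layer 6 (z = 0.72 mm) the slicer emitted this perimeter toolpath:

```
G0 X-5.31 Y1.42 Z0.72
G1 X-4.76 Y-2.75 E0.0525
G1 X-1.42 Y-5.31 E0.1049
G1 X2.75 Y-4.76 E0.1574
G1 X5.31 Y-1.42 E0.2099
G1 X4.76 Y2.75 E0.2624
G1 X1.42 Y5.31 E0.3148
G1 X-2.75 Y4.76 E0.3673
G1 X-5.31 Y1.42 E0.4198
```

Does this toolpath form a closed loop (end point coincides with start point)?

Start point (G0): (-5.31, 1.42). End point (last G1): the path returns to the start — closed.

yes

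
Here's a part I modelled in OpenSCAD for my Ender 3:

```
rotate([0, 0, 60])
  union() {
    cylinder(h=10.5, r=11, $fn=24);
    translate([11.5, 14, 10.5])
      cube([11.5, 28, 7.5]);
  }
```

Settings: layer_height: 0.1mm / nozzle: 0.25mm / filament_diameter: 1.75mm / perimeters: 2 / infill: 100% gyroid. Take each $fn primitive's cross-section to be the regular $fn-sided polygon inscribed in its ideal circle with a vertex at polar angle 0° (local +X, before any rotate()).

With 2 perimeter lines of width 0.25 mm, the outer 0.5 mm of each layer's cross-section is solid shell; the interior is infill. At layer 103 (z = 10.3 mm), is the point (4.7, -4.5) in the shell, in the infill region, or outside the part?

At z = 10.3 mm: the r=11 cylinder gives a regular 24-gon of circumradius 11 (constant along its height); the cube at (11.5, 14) is not intersected at this z (z outside [10.5, 18]); Merging all regions: only the r=11 cylinder is present, so the union is just that shape — 1 connected region; (rotated 60° about Z; rotation is an isometry so areas/perimeters/island counts are preserved). Overall, the cross-section is a single solid region. Undo the 60° rotation: the query point maps to (-1.547, -6.320) in the un-rotated model frame. The nearest boundary edge runs (-2.85, -10.63)→(-0.00, -11.00); distance from the point to it = 4.44 mm. The point is inside the cross-section and 4.44 mm from the nearest boundary — more than the 0.5 mm shell width (2 × 0.25), so it's in the infill interior.

infill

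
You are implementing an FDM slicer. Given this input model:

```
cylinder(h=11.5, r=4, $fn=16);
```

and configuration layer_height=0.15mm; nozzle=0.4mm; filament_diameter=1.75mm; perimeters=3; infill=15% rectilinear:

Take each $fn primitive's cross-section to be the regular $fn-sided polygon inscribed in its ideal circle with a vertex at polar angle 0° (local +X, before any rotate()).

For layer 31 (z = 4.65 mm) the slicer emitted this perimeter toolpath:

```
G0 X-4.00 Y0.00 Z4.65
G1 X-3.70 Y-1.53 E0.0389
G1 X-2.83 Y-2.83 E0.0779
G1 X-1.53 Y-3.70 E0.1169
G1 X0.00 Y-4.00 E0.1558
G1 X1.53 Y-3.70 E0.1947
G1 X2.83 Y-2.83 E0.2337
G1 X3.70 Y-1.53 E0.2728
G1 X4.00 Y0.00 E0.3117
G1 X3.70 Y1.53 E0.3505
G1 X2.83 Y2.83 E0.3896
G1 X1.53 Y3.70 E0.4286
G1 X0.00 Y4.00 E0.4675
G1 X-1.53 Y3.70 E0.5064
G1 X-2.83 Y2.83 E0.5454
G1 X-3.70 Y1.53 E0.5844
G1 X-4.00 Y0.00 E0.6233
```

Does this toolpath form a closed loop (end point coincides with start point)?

yes

Start point (G0): (-4.00, 0.00). End point (last G1): the path returns to the start — closed.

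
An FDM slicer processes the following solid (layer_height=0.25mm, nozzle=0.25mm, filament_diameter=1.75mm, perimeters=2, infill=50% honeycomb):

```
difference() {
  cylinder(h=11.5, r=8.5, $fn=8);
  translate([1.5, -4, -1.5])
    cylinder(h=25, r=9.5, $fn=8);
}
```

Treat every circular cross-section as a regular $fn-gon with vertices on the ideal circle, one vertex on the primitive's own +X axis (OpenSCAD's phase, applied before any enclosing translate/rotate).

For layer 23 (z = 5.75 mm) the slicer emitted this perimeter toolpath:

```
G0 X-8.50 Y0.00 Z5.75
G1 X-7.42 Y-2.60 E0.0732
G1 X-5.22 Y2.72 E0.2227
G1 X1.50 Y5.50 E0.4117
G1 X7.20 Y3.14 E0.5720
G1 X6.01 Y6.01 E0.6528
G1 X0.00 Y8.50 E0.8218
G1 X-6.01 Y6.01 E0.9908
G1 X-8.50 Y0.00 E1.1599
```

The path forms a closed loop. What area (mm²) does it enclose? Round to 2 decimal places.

49.16 mm²

Apply the shoelace formula to the sequence of (X, Y) vertices; enclosed area = 49.16 mm².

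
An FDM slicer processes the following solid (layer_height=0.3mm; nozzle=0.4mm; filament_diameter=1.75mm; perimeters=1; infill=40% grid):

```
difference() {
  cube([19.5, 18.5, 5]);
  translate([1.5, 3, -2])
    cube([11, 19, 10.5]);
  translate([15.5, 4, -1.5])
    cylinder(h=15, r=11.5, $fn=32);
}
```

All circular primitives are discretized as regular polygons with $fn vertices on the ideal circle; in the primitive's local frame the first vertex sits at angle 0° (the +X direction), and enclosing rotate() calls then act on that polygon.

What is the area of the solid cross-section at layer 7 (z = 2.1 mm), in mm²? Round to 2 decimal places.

At z = 2.1 mm: the 19.5×18.5 cube contributes its full rectangle (area 360.75 mm²); the cube at (1.5, 3) is present — its section is the full 11×19 rectangle (area 209.00 mm²); the r=11.5 cylinder at (15.5, 4) gives a regular 32-gon of circumradius 11.5 (constant along its height) (area = (32/2)·11.500²·sin(360°/32) = 412.81 mm²); After the difference (first − rest): starting from the 19.5×18.5 cube (360.75 mm²), the 11×19 cube at (1.5, 3) partially overlaps it — only the 170.50 mm² overlap (of its 209.00 mm²) is removed, clipping the outline; the r=11.5 cylinder at (15.5, 4) partially overlaps it — only the 131.34 mm² overlap (of its 412.81 mm²) is removed, clipping the outline — area = 58.91 mm². Overall, the cross-section has 2 separate islands. Net area = 58.91 mm².

58.91 mm²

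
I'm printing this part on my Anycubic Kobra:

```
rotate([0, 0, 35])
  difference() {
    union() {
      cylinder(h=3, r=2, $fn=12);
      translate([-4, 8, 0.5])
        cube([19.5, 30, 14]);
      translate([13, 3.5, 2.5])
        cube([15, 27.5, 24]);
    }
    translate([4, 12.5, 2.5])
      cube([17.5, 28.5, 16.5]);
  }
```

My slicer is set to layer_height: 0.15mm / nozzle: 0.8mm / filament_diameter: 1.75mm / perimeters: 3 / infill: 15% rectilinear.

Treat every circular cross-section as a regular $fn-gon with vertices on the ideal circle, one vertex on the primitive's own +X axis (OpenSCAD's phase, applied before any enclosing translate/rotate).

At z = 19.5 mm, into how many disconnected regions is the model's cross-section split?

1

At z = 19.5 mm: the cylinder does not reach this height (z outside [0, 3]); the cube at (-4, 8) does not reach this height (z outside [0.5, 14.5]); the cube at (13, 3.5) (footprint 15×27.5) is included at this height; Taking the union: only the 15×27.5 cube at (13, 3.5) is present, so the union is just that shape — 1 connected region; the cube at (4, 12.5) is absent (z outside [2.5, 19]); Subtracting the remaining from the first: none of the subtracted shapes is present at this height, so the result so far is unchanged — 1 connected region; (whole slice rotated 35° about Z — lengths, areas and connectivity unchanged). The result has 1 disconnected region.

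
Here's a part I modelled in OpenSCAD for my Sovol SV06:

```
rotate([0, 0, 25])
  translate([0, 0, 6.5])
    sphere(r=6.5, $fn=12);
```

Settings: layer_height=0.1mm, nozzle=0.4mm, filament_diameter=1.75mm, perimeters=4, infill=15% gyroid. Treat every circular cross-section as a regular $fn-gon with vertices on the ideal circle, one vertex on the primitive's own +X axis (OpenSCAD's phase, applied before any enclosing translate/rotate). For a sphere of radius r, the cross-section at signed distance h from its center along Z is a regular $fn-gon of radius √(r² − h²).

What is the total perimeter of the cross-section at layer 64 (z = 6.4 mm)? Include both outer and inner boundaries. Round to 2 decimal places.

At z = 6.4 mm: the sphere: section is a regular 12-gon, circumradius = √(r²−h²) = √(6.5²−0.1²) = 6.499 (perimeter = 2·12·6.499·sin(180°/12) = 40.37 mm); (whole slice rotated 25° about Z — lengths, areas and connectivity unchanged). Overall, the cross-section is a single solid region. Total boundary length (outer) = 40.37 mm.

40.37 mm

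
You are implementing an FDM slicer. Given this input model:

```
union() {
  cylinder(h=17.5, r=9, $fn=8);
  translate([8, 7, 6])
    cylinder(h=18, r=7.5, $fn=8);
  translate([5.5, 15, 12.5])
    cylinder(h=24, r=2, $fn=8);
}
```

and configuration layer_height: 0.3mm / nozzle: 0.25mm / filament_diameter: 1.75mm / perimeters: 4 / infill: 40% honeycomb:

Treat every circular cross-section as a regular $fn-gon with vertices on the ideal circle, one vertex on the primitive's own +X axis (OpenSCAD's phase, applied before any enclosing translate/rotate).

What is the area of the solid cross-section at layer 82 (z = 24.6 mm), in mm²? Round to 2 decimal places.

11.31 mm²

At z = 24.6 mm: the cylinder is absent (z outside [0, 17.5]); the cylinder at (8, 7) is not intersected at this z (z outside [6, 24]); the cylinder at (5.5, 15): section is a regular 8-gon, circumradius r=2 (area = (8/2)·2.000²·sin(360°/8) = 11.31 mm²); Merging all regions: only the r=2 cylinder at (5.5, 15) is present, so the union is just that shape — area = 11.31 mm². Overall, the cross-section is a single solid region. Net area = 11.31 mm².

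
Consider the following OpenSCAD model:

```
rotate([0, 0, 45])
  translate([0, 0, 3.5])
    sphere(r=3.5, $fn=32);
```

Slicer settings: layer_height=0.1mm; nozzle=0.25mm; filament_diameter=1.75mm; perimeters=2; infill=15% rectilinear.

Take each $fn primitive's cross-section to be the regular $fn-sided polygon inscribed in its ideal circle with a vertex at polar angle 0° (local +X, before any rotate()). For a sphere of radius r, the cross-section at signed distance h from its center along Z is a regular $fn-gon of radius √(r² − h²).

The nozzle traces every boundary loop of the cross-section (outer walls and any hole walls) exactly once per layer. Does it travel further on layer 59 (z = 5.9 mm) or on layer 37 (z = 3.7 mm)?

layer 37 (z = 3.7 mm)

Layer 59 (z = 5.9): the sphere: section is a regular 32-gon, circumradius = √(r²−h²) = √(3.5²−2.4²) = 2.548 (perimeter = 2·32·2.548·sin(180°/32) = 15.98 mm); (rotated 45° about Z; rotation is an isometry so areas/perimeters/island counts are preserved). So its perimeter = 15.98 mm. Layer 37 (z = 3.7): the r=3.5 sphere slices to a regular 32-gon of circumradius 3.494 (√(r²−h²) with h=0.2 from center) (perimeter = 2·32·3.494·sin(180°/32) = 21.92 mm); (rotated 45° about Z; rotation is an isometry so areas/perimeters/island counts are preserved). So its perimeter = 21.92 mm. Layer 37 is larger (21.92 vs 15.98 mm).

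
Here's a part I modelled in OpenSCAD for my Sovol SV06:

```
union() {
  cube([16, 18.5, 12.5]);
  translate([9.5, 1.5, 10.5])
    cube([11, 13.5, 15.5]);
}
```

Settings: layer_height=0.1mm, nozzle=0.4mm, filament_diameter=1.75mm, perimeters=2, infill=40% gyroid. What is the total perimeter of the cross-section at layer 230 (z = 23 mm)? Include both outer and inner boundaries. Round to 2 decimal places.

At z = 23 mm: the cube is not intersected at this z (z outside [0, 12.5]); the cube at (9.5, 1.5) (footprint 11×13.5) is included at this height (perimeter 49.00 mm); Merging all regions: only the 11×13.5 cube at (9.5, 1.5) is present, so the union is just that shape — boundary = 49.00 mm. Overall, the cross-section is a single solid region. Total boundary length (outer) = 49.00 mm.

49.00 mm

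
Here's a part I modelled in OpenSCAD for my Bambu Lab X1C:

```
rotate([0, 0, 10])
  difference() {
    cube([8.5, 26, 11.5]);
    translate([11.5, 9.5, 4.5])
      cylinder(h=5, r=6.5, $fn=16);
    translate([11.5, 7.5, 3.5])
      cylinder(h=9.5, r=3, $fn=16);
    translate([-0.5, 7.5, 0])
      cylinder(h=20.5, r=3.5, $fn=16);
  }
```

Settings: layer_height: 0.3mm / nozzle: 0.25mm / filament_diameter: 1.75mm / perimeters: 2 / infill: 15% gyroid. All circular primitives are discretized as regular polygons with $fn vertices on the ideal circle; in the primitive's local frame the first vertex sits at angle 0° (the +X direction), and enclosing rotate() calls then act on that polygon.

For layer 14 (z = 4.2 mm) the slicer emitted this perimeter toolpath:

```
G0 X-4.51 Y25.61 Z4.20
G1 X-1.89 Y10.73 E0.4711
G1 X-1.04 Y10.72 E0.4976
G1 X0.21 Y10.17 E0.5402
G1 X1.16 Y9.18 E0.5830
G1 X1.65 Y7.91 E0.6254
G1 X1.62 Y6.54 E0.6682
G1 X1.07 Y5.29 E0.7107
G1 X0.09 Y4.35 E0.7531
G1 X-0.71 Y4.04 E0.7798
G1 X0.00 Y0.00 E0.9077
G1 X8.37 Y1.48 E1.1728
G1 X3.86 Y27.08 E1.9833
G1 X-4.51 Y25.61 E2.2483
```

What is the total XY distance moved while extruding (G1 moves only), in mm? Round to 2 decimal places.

72.10 mm

Sum the Euclidean lengths of each G1 segment: total = 72.10 mm.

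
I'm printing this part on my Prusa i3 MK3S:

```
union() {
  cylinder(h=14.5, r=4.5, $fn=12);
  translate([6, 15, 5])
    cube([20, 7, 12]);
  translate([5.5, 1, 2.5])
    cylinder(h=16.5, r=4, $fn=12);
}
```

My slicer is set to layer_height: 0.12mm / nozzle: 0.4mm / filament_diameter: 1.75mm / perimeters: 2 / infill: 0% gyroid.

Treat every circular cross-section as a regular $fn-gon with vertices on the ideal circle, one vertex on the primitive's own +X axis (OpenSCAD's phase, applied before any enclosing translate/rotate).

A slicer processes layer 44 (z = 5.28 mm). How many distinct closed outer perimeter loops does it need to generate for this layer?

At z = 5.28 mm: the cylinder: section is a regular 12-gon, circumradius r=4.5; the cube at (6, 15) is present — its section is the full 20×7 rectangle; the r=4 cylinder at (5.5, 1) contributes a regular 12-gon of circumradius 4; Merging all regions: the regions partially overlap (shared area 11.53 mm²), so overlapping operands fuse into one piece — 2 connected regions. The result has 2 disconnected regions.

2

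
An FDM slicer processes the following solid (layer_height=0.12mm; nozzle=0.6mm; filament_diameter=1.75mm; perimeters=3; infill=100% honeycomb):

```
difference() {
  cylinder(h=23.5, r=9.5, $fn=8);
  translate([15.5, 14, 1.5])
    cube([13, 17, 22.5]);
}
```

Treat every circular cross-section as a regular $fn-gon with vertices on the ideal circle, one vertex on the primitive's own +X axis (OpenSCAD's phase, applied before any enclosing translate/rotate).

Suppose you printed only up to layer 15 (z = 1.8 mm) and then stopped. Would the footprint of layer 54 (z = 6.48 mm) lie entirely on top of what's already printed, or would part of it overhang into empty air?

Compare the two slices. At z = 1.8: the r=9.5 cylinder contributes a regular 8-gon of circumradius 9.5 (area = (8/2)·9.500²·sin(360°/8) = 255.27 mm²); the cube at (15.5, 14) (footprint 13×17) is included at this height (area 221.00 mm²); Taking the first minus the rest: starting from the r=9.5 cylinder (255.27 mm²), the 13×17 cube at (15.5, 14) misses the remaining region (no effect) — area = 255.27 mm². At z = 6.48: the cylinder: section is a regular 8-gon, circumradius r=9.5 (area = (8/2)·9.500²·sin(360°/8) = 255.27 mm²); the cube at (15.5, 14) is present — its section is the full 13×17 rectangle (area 221.00 mm²); Subtracting the remaining from the first: starting from the r=9.5 cylinder (255.27 mm²), the 13×17 cube at (15.5, 14) misses the remaining region (no effect) — area = 255.27 mm². Checking containment: the cross-section at z = 6.48 is a subset of the cross-section at z = 1.8.

entirely on top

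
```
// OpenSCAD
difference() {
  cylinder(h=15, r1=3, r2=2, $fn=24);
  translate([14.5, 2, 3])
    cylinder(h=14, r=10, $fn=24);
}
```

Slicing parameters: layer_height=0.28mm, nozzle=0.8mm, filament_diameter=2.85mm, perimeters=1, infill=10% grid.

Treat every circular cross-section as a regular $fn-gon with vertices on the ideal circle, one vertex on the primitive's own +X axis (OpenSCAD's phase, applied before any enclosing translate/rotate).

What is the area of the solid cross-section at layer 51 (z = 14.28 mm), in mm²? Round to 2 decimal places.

13.03 mm²

At z = 14.28 mm: the cone (r1=3→r2=2) has section circumradius 2.048 here — a regular 24-gon (area = (24/2)·2.048²·sin(360°/24) = 13.03 mm²); the r=10 cylinder at (14.5, 2) contributes a regular 24-gon of circumradius 10 (area = (24/2)·10.000²·sin(360°/24) = 310.58 mm²); Taking the first minus the rest: starting from the cone (13.03 mm²), the r=10 cylinder at (14.5, 2) misses the remaining region (no effect) — area = 13.03 mm². Overall, the cross-section is a single solid region. Net area = 13.03 mm².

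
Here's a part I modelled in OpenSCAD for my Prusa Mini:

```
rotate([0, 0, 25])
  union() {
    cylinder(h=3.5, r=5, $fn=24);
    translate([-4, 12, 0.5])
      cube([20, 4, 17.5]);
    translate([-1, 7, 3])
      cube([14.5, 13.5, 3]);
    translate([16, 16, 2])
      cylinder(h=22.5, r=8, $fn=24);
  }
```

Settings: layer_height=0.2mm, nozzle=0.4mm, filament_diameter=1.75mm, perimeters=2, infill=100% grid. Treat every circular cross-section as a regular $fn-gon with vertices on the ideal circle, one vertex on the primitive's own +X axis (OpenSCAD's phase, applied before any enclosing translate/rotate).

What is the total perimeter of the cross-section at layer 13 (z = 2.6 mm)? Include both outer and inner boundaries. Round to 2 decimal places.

106.34 mm

At z = 2.6 mm: the r=5 cylinder gives a regular 24-gon of circumradius 5 (constant along its height) (perimeter = 2·24·5.000·sin(180°/24) = 31.33 mm); the cube at (-4, 12) (footprint 20×4) is included at this height (perimeter 48.00 mm); the cube at (-1, 7) is absent (z outside [3, 6]); the cylinder at (16, 16): section is a regular 24-gon, circumradius r=8 (perimeter = 2·24·8.000·sin(180°/24) = 50.12 mm); Merging all regions: the regions partially overlap (shared area 30.42 mm²), so the edge portions inside another operand are dropped and the merged outline is re-measured after clipping — boundary = 106.34 mm; (rotated 25° about Z; rotation is an isometry so areas/perimeters/island counts are preserved). Overall, the cross-section has 2 separate islands. Total boundary length (outer) = 106.34 mm.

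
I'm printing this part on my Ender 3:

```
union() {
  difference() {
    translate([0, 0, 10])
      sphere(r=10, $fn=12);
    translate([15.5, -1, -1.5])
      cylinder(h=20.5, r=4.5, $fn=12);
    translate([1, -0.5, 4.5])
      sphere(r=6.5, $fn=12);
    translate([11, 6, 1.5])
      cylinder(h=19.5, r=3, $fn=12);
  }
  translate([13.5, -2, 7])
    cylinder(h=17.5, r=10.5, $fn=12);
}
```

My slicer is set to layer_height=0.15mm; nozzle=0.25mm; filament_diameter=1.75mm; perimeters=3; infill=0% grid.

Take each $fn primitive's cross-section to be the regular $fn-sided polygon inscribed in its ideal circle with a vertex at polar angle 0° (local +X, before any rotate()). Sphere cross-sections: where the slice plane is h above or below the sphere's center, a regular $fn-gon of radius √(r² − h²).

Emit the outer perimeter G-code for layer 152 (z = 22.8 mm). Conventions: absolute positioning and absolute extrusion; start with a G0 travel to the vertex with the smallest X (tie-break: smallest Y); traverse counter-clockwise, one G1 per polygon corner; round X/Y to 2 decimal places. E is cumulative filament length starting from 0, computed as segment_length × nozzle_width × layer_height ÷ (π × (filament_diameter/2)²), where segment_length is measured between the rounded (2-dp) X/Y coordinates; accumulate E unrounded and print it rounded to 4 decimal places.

G0 X3.00 Y-2.00 Z22.80
G1 X4.41 Y-7.25 E0.0848
G1 X8.25 Y-11.09 E0.1694
G1 X13.50 Y-12.50 E0.2542
G1 X18.75 Y-11.09 E0.3389
G1 X22.59 Y-7.25 E0.4236
G1 X24.00 Y-2.00 E0.5083
G1 X22.59 Y3.25 E0.5931
G1 X18.75 Y7.09 E0.6778
G1 X13.50 Y8.50 E0.7625
G1 X8.25 Y7.09 E0.8473
G1 X4.41 Y3.25 E0.9319
G1 X3.00 Y-2.00 E1.0167

At z = 22.8 mm: the sphere is not intersected at this z (|z−center|=12.800 > r=10); the cylinder at (15.5, -1) is absent (z outside [-1.5, 19]); the sphere at (1, -0.5) does not reach this height (|z−center|=18.300 > r=6.5); the cylinder at (11, 6) is absent (z outside [1.5, 21]); Taking the first minus the rest: the first operand is absent here, so nothing remains; the r=10.5 cylinder at (13.5, -2) gives a regular 12-gon of circumradius 10.5 (constant along its height); Merging all regions: only the r=10.5 cylinder at (13.5, -2) is present, so the union is just that shape — 1 connected region. The outline is a single polygon with 12 vertices. Extrusion per mm of travel: 0.25 × 0.15 / (π × 0.875²) = 0.015591. Accumulating E over each segment gives final E = 1.0167.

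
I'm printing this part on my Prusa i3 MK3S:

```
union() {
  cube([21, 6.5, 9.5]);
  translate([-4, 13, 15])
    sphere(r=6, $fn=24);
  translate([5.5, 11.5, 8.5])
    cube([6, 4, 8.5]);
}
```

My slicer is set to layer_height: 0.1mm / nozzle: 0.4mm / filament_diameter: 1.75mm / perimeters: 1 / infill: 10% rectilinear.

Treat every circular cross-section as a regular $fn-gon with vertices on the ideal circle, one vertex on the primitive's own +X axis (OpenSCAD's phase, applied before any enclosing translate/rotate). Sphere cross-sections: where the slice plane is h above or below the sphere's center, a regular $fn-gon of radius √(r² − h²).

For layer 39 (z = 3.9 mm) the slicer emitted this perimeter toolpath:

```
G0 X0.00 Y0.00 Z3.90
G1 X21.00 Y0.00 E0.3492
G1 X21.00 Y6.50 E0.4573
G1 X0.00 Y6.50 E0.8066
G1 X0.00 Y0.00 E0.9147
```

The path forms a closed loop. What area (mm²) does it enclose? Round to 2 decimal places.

Apply the shoelace formula to the sequence of (X, Y) vertices; enclosed area = 136.50 mm².

136.50 mm²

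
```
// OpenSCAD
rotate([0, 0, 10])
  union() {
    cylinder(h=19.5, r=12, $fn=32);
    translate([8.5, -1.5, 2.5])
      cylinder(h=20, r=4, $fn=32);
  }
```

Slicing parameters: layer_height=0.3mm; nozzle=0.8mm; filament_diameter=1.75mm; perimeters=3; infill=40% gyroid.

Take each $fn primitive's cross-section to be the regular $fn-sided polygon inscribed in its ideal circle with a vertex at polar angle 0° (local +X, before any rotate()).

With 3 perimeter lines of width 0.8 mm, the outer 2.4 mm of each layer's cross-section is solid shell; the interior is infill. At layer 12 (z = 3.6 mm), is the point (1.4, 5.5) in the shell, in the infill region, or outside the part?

At z = 3.6 mm: the r=12 cylinder gives a regular 32-gon of circumradius 12 (constant along its height); the cylinder at (8.5, -1.5): section is a regular 32-gon, circumradius r=4; Merging all regions: the regions partially overlap (shared area 47.62 mm²), so overlapping operands fuse into one piece — 1 connected region; (rotated 10° about Z; rotation is an isometry so areas/perimeters/island counts are preserved). Overall, the cross-section is a single solid region. Undo the 10° rotation: the query point maps to (2.334, 5.173) in the un-rotated model frame. The nearest boundary edge runs (4.59, 11.09)→(6.67, 9.98); distance from the point to it = 6.28 mm. The point is inside the cross-section and 6.28 mm from the nearest boundary — more than the 2.4 mm shell width (3 × 0.8), so it's in the infill interior.

infill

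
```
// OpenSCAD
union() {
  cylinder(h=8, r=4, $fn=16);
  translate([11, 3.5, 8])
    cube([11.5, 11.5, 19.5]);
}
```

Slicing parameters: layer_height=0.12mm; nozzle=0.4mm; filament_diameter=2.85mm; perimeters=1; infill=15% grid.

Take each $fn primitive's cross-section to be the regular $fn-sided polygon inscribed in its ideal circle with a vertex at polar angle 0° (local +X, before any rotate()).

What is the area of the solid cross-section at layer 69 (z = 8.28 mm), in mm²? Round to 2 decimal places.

At z = 8.28 mm: the cylinder does not reach this height (z outside [0, 8]); the cube at (11, 3.5) (footprint 11.5×11.5) is included at this height (area 132.25 mm²); Merging all regions: only the 11.5×11.5 cube at (11, 3.5) is present, so the union is just that shape — area = 132.25 mm². Overall, the cross-section is a single solid region. Net area = 132.25 mm².

132.25 mm²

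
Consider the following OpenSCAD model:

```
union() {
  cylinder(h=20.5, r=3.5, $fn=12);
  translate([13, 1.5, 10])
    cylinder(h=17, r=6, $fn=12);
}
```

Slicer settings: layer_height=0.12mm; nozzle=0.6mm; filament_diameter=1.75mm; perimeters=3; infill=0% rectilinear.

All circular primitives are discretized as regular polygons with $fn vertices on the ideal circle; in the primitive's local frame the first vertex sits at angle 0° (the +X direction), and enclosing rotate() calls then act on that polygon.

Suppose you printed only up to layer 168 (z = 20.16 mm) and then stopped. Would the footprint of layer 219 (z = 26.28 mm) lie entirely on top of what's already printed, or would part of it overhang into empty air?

entirely on top

Compare the two slices. At z = 20.16: the cylinder: section is a regular 12-gon, circumradius r=3.5 (area = (12/2)·3.500²·sin(360°/12) = 36.75 mm²); the r=6 cylinder at (13, 1.5) gives a regular 12-gon of circumradius 6 (constant along its height) (area = (12/2)·6.000²·sin(360°/12) = 108.00 mm²); Taking the union: the 2 present regions are separate (no shared area or edge), so areas and boundary lengths simply add and each stays a separate island — area = 144.75 mm². At z = 26.28: the cylinder is not intersected at this z (z outside [0, 20.5]); the r=6 cylinder at (13, 1.5) gives a regular 12-gon of circumradius 6 (constant along its height) (area = (12/2)·6.000²·sin(360°/12) = 108.00 mm²); Taking the union: only the r=6 cylinder at (13, 1.5) is present, so the union is just that shape — area = 108.00 mm². Checking containment: the cross-section at z = 26.28 is a subset of the cross-section at z = 20.16.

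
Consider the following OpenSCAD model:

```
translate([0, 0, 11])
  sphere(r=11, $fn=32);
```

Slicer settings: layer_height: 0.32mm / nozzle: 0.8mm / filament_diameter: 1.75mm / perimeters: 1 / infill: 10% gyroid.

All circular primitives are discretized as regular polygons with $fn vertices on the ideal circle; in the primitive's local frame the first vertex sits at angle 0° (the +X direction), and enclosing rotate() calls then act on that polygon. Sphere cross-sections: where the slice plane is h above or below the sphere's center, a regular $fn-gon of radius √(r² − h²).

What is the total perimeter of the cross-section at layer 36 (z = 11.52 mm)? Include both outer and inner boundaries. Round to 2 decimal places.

At z = 11.52 mm: the sphere: section is a regular 32-gon, circumradius = √(r²−h²) = √(11²−0.52²) = 10.988 (perimeter = 2·32·10.988·sin(180°/32) = 68.93 mm). Overall, the cross-section is a single solid region. Total boundary length (outer) = 68.93 mm.

68.93 mm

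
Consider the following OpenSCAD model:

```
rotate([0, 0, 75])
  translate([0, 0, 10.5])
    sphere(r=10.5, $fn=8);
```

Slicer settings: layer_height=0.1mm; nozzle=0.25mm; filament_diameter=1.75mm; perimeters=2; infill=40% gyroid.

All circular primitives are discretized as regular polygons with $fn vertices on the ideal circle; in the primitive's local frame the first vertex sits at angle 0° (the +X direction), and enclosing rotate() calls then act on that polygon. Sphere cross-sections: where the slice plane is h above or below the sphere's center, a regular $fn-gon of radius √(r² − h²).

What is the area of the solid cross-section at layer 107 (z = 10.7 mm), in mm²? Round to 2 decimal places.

311.72 mm²

At z = 10.7 mm: the r=10.5 sphere slices to a regular 8-gon of circumradius 10.498 (√(r²−h²) with h=0.2 from center) (area = (8/2)·10.498²·sin(360°/8) = 311.72 mm²); (rotated 75° about Z; rotation is an isometry so areas/perimeters/island counts are preserved). Overall, the cross-section is a single solid region. Net area = 311.72 mm².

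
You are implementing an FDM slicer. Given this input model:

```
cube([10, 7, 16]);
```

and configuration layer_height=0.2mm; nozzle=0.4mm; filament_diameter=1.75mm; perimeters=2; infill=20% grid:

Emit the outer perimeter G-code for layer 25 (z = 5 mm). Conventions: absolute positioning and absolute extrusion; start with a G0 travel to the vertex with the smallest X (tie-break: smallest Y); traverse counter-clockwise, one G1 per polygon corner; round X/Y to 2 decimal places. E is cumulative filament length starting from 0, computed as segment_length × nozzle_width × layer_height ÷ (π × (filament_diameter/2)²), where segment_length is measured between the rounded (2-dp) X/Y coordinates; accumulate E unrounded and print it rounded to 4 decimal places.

G0 X0.00 Y0.00 Z5.00
G1 X10.00 Y0.00 E0.3326
G1 X10.00 Y7.00 E0.5654
G1 X0.00 Y7.00 E0.8980
G1 X0.00 Y0.00 E1.1308

At z = 5 mm: the 10×7 cube contributes its full rectangle. The outline is a single polygon with 4 vertices. Extrusion per mm of travel: 0.4 × 0.2 / (π × 0.875²) = 0.033260. Accumulating E over each segment gives final E = 1.1308.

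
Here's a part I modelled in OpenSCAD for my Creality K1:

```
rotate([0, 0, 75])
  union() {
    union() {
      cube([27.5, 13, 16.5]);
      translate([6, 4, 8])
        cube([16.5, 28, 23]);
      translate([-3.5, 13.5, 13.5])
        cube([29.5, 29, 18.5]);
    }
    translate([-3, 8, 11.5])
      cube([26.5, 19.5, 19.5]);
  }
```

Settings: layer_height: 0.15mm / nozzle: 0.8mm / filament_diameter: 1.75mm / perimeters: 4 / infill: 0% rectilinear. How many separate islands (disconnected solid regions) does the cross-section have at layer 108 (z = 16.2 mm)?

At z = 16.2 mm: the cube (footprint 27.5×13) is included at this height; the 16.5×28 cube at (6, 4) contributes its full rectangle; the cube at (-3.5, 13.5) (footprint 29.5×29) is included at this height; Merging all regions: the regions partially overlap (shared area 453.75 mm²), so overlapping operands fuse into one piece — 1 connected region; the cube at (-3, 8) is present — its section is the full 26.5×19.5 rectangle; Combining (union): the regions partially overlap (shared area 496.75 mm²), so overlapping operands fuse into one piece — 1 connected region; (rotated 75° about Z; rotation is an isometry so areas/perimeters/island counts are preserved). Overall, the cross-section is a single solid region. Island count = 1.

1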